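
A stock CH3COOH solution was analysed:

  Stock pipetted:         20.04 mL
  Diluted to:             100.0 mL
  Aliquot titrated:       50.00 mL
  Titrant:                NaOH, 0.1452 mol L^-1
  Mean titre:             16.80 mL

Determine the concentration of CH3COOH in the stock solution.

0.2434 mol/L

CH3COOH + NaOH → CH3COONa + H2O
n(NaOH) = 0.01680 × 0.1452 = 2.439 × 10^-3 mol
n(CH3COOH) in the aliquot = 2.439 × 10^-3 mol (1:1 ratio)
[CH3COOH]_dilute = 2.439 × 10^-3 / 0.05000 = 0.04879 mol/L
Dilution factor = 100.0 / 20.04 = 4.990
[CH3COOH]_stock = 0.04879 × 4.990 = 0.2434 mol/L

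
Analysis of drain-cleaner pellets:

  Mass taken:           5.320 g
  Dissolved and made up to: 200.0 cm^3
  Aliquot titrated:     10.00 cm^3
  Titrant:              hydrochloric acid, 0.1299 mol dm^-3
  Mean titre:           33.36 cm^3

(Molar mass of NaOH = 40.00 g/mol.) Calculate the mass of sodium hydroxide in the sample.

3.467 g

NaOH + HCl → NaCl + H2O
n(HCl) per titration = 0.03336 × 0.1299 = 4.333 × 10^-3 mol
n(NaOH) in each aliquot = 4.333 × 10^-3 mol (1:1 ratio)
n(NaOH) in the whole flask = 4.333 × 10^-3 × 200.0/10.00 = 0.08667 mol
mass of NaOH = 0.08667 × 40.00 = 3.467 g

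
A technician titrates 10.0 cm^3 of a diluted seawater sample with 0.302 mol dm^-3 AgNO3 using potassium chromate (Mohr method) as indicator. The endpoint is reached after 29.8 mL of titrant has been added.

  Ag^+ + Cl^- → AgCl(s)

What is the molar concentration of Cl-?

n(AgNO3) = 0.0298 L × 0.302 mol/L = 9.00 × 10^-3 mol
n(Cl-) = 9.00 × 10^-3 mol (1:1 mole ratio)
[Cl-] = 9.00 × 10^-3 mol / 0.0100 L = 0.900 mol/L

0.900 mol/L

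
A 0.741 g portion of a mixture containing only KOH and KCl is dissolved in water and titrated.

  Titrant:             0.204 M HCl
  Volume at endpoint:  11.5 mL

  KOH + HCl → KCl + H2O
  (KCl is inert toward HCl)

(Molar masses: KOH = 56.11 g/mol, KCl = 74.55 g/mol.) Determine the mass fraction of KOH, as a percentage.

n(HCl) = 0.0115 × 0.204 = 2.35 × 10^-3 mol
Let x = n(KOH), y = n(KCl).
Titrant: 1x = 2.35 × 10^-3;  mass: 56.11x + 74.55y = 0.741
Solving, x = 2.35 × 10^-3 mol, y = 8.17 × 10^-3 mol
mass of KOH = 2.35 × 10^-3 × 56.11 = 0.132 g
% KOH = 0.132 / 0.741 × 100 = 17.8 %

17.8 %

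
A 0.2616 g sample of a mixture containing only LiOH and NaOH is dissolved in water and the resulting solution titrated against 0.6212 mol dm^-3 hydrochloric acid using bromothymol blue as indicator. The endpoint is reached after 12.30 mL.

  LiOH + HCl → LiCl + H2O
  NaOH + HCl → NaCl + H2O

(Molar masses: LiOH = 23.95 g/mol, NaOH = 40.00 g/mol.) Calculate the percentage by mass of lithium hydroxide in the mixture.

n(HCl) = 0.01230 × 0.6212 = 7.641 × 10^-3 mol
Let x = n(LiOH), y = n(NaOH).
Titrant: 1x + 1y = 7.641 × 10^-3;  mass: 23.95x + 40.00y = 0.2616
Solving, x = 2.743 × 10^-3 mol, y = 4.897 × 10^-3 mol
mass of LiOH = 2.743 × 10^-3 × 23.95 = 0.06570 g
% LiOH = 0.06570 / 0.2616 × 100 = 25.12 %

25.12 %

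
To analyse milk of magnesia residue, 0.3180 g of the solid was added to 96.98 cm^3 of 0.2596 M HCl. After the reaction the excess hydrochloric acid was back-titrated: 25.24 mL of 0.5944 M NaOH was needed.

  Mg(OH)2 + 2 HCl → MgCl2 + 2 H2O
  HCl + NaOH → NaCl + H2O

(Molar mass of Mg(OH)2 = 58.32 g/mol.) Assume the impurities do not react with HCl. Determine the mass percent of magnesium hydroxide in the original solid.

93.29 %

n(HCl) added = 0.09698 × 0.2596 = 0.02518 mol
n(NaOH) used in back-titration = 0.02524 × 0.5944 = 0.01500 mol
n(HCl) left over = 0.01500 mol (1:1 ratio)
n(HCl) consumed by analyte = 0.02518 − 0.01500 = 0.01017 mol
From the 1:2 ratio, n(Mg(OH)2) = 1/2 × 0.01017 = 5.087 × 10^-3 mol
mass of Mg(OH)2 = 5.087 × 10^-3 × 58.32 = 0.2967 g
% Mg(OH)2 = 0.2967 / 0.3180 × 100 = 93.29 %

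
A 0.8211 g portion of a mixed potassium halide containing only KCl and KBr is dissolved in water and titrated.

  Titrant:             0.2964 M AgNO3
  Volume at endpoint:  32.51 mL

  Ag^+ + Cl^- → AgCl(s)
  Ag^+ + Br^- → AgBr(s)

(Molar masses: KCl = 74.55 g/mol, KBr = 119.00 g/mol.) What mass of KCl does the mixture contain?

0.5461 g

n(AgNO3) = 0.03251 × 0.2964 = 9.636 × 10^-3 mol
Let x = n(KCl), y = n(KBr).
Titrant: 1x + 1y = 9.636 × 10^-3;  mass: 74.55x + 119.00y = 0.8211
Solving, x = 7.325 × 10^-3 mol, y = 2.311 × 10^-3 mol
mass of KCl = 7.325 × 10^-3 × 74.55 = 0.5461 g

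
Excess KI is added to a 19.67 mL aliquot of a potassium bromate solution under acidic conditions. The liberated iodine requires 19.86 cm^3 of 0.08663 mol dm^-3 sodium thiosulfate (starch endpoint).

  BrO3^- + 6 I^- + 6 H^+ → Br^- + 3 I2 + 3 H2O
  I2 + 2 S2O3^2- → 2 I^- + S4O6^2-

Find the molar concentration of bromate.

n(S2O3^2-) = 0.01986 × 0.08663 = 1.720 × 10^-3 mol
n(I2) = n(S2O3^2-)/2 = 8.602 × 10^-4 mol
From the 1:3 ratio, n(BrO3^-) in the aliquot = 1/3 × 8.602 × 10^-4 = 2.867 × 10^-4 mol
[BrO3^-] = 2.867 × 10^-4 / 0.01967 = 0.01458 mol/L

0.01458 mol/L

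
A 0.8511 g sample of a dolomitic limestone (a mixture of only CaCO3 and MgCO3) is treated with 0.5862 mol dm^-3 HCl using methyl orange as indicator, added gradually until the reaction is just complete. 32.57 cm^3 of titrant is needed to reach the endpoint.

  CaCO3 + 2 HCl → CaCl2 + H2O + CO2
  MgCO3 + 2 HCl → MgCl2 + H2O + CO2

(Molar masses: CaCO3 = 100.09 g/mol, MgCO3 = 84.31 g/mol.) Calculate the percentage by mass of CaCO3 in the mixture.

34.47 %

n(HCl) = 0.03257 × 0.5862 = 0.01909 mol
Let x = n(CaCO3), y = n(MgCO3).
Titrant: 2x + 2y = 0.01909;  mass: 100.09x + 84.31y = 0.8511
Solving, x = 2.931 × 10^-3 mol, y = 6.615 × 10^-3 mol
mass of CaCO3 = 2.931 × 10^-3 × 100.09 = 0.2934 g
% CaCO3 = 0.2934 / 0.8511 × 100 = 34.47 %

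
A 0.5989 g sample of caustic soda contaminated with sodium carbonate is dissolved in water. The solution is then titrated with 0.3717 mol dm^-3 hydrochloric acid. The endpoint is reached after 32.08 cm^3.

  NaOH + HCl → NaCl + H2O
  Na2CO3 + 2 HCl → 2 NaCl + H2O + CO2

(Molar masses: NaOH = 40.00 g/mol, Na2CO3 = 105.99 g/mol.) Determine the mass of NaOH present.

n(HCl) = 0.03208 × 0.3717 = 0.01192 mol
Let x = n(NaOH), y = n(Na2CO3).
Titrant: 1x + 2y = 0.01192;  mass: 40.00x + 105.99y = 0.5989
Solving, x = 2.541 × 10^-3 mol, y = 4.692 × 10^-3 mol
mass of NaOH = 2.541 × 10^-3 × 40.00 = 0.1016 g

0.1016 g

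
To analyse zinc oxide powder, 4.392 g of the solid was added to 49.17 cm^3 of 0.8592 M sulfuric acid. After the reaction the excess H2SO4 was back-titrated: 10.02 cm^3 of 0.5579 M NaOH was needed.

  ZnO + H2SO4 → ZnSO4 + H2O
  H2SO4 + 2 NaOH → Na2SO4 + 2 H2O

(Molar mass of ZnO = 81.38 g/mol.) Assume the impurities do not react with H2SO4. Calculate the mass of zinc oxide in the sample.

3.211 g

n(H2SO4) added = 0.04917 × 0.8592 = 0.04225 mol
n(NaOH) used in back-titration = 0.01002 × 0.5579 = 5.590 × 10^-3 mol
From the 1:2 ratio, n(H2SO4) left over = 1/2 × 5.590 × 10^-3 = 2.795 × 10^-3 mol
n(H2SO4) consumed by analyte = 0.04225 − 2.795 × 10^-3 = 0.03945 mol
n(ZnO) = 0.03945 mol (1:1 ratio)
mass of ZnO = 0.03945 × 81.38 = 3.211 g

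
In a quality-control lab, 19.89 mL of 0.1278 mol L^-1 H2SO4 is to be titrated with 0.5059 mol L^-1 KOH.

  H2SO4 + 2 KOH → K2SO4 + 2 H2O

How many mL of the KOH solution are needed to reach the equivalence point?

n(H2SO4) = 0.01989 L × 0.1278 mol/L = 2.542 × 10^-3 mol
From the 2:1 stoichiometry, n(KOH) = 2/1 × 2.542 × 10^-3 = 5.084 × 10^-3 mol
V(KOH) = 5.084 × 10^-3 mol / 0.5059 mol/L = 0.01005 L = 10.05 mL

10.05 mL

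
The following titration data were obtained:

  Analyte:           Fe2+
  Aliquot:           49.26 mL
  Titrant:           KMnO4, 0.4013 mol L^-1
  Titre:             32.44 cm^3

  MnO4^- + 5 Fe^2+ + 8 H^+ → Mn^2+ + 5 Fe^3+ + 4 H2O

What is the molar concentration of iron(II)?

n(KMnO4) = 0.03244 L × 0.4013 mol/L = 0.01302 mol
From the 5:1 mole ratio, n(Fe2+) = 5/1 × 0.01302 = 0.06509 mol
[Fe2+] = 0.06509 mol / 0.04926 L = 1.321 mol/L

1.321 mol/L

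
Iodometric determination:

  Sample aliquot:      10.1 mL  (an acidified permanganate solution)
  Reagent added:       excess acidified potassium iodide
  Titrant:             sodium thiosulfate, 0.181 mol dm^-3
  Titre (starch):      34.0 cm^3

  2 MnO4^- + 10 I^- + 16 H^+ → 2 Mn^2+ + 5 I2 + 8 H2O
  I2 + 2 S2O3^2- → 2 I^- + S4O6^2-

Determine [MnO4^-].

n(S2O3^2-) = 0.0340 × 0.181 = 6.15 × 10^-3 mol
n(I2) = n(S2O3^2-)/2 = 3.08 × 10^-3 mol
From the 2:5 ratio, n(MnO4^-) in the aliquot = 2/5 × 3.08 × 10^-3 = 1.23 × 10^-3 mol
[MnO4^-] = 1.23 × 10^-3 / 0.0101 = 0.122 mol/L

0.122 mol/L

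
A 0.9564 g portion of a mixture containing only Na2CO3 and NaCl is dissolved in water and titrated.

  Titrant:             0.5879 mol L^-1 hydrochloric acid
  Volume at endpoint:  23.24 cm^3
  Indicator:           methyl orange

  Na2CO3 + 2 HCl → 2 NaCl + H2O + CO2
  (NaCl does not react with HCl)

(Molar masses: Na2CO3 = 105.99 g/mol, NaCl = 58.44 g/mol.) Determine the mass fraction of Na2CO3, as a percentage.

n(HCl) = 0.02324 × 0.5879 = 0.01366 mol
Let x = n(Na2CO3), y = n(NaCl).
Titrant: 2x = 0.01366;  mass: 105.99x + 58.44y = 0.9564
Solving, x = 6.831 × 10^-3 mol, y = 3.976 × 10^-3 mol
mass of Na2CO3 = 6.831 × 10^-3 × 105.99 = 0.7241 g
% Na2CO3 = 0.7241 / 0.9564 × 100 = 75.71 %

75.71 %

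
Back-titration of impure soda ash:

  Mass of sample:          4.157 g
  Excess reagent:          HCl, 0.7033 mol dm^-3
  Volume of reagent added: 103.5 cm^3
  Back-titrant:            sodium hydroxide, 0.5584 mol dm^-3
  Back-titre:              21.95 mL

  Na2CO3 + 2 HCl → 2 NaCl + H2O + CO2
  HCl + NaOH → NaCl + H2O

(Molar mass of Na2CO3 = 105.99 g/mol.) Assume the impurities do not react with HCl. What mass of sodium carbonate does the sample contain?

3.208 g

n(HCl) added = 0.1035 × 0.7033 = 0.07279 mol
n(NaOH) used in back-titration = 0.02195 × 0.5584 = 0.01226 mol
n(HCl) left over = 0.01226 mol (1:1 ratio)
n(HCl) consumed by analyte = 0.07279 − 0.01226 = 0.06053 mol
From the 1:2 ratio, n(Na2CO3) = 1/2 × 0.06053 = 0.03027 mol
mass of Na2CO3 = 0.03027 × 105.99 = 3.208 g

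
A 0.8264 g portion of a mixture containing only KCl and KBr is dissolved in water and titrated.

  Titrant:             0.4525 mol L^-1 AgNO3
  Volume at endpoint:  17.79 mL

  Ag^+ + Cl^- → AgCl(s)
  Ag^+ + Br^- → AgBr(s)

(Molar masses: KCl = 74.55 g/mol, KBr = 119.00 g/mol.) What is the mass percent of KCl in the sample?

26.70 %

n(AgNO3) = 0.01779 × 0.4525 = 8.050 × 10^-3 mol
Let x = n(KCl), y = n(KBr).
Titrant: 1x + 1y = 8.050 × 10^-3;  mass: 74.55x + 119.00y = 0.8264
Solving, x = 2.959 × 10^-3 mol, y = 5.091 × 10^-3 mol
mass of KCl = 2.959 × 10^-3 × 74.55 = 0.2206 g
% KCl = 0.2206 / 0.8264 × 100 = 26.70 %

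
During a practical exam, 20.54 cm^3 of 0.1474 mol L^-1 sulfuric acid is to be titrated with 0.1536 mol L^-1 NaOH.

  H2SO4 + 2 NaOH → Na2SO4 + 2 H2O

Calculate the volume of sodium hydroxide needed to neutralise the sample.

n(H2SO4) = 0.02054 L × 0.1474 mol/L = 3.028 × 10^-3 mol
From the 2:1 stoichiometry, n(NaOH) = 2/1 × 3.028 × 10^-3 = 6.055 × 10^-3 mol
V(NaOH) = 6.055 × 10^-3 mol / 0.1536 mol/L = 0.03942 L = 39.42 mL

39.42 mL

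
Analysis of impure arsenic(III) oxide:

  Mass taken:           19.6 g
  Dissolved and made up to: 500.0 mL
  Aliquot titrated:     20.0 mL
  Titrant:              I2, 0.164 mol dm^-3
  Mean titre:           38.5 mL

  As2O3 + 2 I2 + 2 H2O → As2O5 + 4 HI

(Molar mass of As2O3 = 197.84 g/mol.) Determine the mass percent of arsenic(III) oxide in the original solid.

n(I2) per titration = 0.0385 × 0.164 = 6.31 × 10^-3 mol
From the 1:2 ratio, n(As2O3) in each aliquot = 1/2 × 6.31 × 10^-3 = 3.16 × 10^-3 mol
n(As2O3) in the whole flask = 3.16 × 10^-3 × 500.0/20.0 = 0.0789 mol
mass of As2O3 = 0.0789 × 197.84 = 15.6 g
% As2O3 = 15.6 / 19.6 × 100 = 79.7 %

79.7 %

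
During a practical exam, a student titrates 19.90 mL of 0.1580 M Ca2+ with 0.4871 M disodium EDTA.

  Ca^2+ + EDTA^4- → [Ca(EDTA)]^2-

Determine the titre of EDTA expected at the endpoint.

6.455 mL

n(Ca2+) = 0.01990 L × 0.1580 mol/L = 3.144 × 10^-3 mol
n(EDTA) = 3.144 × 10^-3 mol (1:1 stoichiometry)
V(EDTA) = 3.144 × 10^-3 mol / 0.4871 mol/L = 0.006455 L = 6.455 mL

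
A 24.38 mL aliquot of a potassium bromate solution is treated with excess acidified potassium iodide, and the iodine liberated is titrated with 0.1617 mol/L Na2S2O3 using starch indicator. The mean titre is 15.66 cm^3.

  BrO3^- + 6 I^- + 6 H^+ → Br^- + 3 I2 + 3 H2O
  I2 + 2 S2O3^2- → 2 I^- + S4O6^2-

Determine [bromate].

n(S2O3^2-) = 0.01566 × 0.1617 = 2.532 × 10^-3 mol
n(I2) = n(S2O3^2-)/2 = 1.266 × 10^-3 mol
From the 1:3 ratio, n(BrO3^-) in the aliquot = 1/3 × 1.266 × 10^-3 = 4.220 × 10^-4 mol
[BrO3^-] = 4.220 × 10^-4 / 0.02438 = 0.01731 mol/L

0.01731 mol/L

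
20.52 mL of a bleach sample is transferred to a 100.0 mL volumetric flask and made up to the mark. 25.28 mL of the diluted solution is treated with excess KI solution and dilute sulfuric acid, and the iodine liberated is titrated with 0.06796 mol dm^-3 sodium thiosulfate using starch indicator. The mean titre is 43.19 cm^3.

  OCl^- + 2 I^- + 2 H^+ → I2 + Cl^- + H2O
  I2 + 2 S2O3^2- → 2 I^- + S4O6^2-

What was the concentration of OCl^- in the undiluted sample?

0.2829 mol/L

n(S2O3^2-) = 0.04319 × 0.06796 = 2.935 × 10^-3 mol
n(I2) = n(S2O3^2-)/2 = 1.468 × 10^-3 mol
n(OCl^-) in the aliquot = 1.468 × 10^-3 mol (1:1 ratio)
[OCl^-]_dilute = 1.468 × 10^-3 / 0.02528 = 0.05805 mol/L
[OCl^-]_original = 0.05805 × 100.0/20.52 = 0.2829 mol/L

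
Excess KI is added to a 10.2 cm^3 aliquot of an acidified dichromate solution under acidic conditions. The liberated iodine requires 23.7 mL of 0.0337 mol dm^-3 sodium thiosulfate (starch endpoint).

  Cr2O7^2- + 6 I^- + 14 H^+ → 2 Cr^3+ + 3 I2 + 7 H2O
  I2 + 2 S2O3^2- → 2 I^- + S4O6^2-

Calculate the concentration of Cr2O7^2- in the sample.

0.0131 mol/L

n(S2O3^2-) = 0.0237 × 0.0337 = 7.99 × 10^-4 mol
n(I2) = n(S2O3^2-)/2 = 3.99 × 10^-4 mol
From the 1:3 ratio, n(Cr2O7^2-) in the aliquot = 1/3 × 3.99 × 10^-4 = 1.33 × 10^-4 mol
[Cr2O7^2-] = 1.33 × 10^-4 / 0.0102 = 0.0131 mol/L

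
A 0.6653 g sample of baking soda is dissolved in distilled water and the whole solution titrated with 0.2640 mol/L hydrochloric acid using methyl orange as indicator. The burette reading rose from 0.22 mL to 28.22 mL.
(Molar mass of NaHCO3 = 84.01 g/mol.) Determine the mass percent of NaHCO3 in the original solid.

93.34 %

NaHCO3 + HCl → NaCl + H2O + CO2
n(HCl) = 0.02800 L × 0.2640 mol/L = 7.392 × 10^-3 mol
n(NaHCO3) = 7.392 × 10^-3 mol (1:1 ratio)
mass of NaHCO3 = 7.392 × 10^-3 × 84.01 g/mol = 0.6210 g
% NaHCO3 = 0.6210 / 0.6653 × 100 = 93.34 %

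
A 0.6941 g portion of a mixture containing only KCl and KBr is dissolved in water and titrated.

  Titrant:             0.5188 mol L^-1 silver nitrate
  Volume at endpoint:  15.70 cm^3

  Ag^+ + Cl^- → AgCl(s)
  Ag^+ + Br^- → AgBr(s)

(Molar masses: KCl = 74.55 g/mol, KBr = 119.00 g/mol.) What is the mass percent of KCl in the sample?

n(AgNO3) = 0.01570 × 0.5188 = 8.145 × 10^-3 mol
Let x = n(KCl), y = n(KBr).
Titrant: 1x + 1y = 8.145 × 10^-3;  mass: 74.55x + 119.00y = 0.6941
Solving, x = 6.191 × 10^-3 mol, y = 1.955 × 10^-3 mol
mass of KCl = 6.191 × 10^-3 × 74.55 = 0.4615 g
% KCl = 0.4615 / 0.6941 × 100 = 66.49 %

66.49 %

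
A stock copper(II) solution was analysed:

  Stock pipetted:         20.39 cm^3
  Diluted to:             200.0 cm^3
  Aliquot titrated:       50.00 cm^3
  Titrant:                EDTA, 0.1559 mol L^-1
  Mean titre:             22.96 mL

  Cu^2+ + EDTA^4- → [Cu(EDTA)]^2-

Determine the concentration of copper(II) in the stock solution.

n(EDTA) = 0.02296 × 0.1559 = 3.579 × 10^-3 mol
n(Cu2+) in the aliquot = 3.579 × 10^-3 mol (1:1 ratio)
[Cu2+]_dilute = 3.579 × 10^-3 / 0.05000 = 0.07159 mol/L
Dilution factor = 200.0 / 20.39 = 9.809
[Cu2+]_stock = 0.07159 × 9.809 = 0.7022 mol/L

0.7022 mol/L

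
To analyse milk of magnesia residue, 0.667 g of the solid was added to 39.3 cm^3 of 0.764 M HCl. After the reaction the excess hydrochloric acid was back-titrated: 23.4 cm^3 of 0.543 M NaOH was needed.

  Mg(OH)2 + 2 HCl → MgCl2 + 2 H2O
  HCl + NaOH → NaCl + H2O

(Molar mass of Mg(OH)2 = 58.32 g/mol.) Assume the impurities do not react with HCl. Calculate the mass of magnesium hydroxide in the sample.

0.505 g

n(HCl) added = 0.0393 × 0.764 = 0.0300 mol
n(NaOH) used in back-titration = 0.0234 × 0.543 = 0.0127 mol
n(HCl) left over = 0.0127 mol (1:1 ratio)
n(HCl) consumed by analyte = 0.0300 − 0.0127 = 0.0173 mol
From the 1:2 ratio, n(Mg(OH)2) = 1/2 × 0.0173 = 8.66 × 10^-3 mol
mass of Mg(OH)2 = 8.66 × 10^-3 × 58.32 = 0.505 g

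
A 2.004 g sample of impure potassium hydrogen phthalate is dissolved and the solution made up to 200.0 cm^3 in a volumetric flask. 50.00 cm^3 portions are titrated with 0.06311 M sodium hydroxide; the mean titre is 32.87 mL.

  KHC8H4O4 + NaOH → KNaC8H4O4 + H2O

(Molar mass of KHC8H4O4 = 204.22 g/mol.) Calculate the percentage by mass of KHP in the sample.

n(NaOH) per titration = 0.03287 × 0.06311 = 2.074 × 10^-3 mol
n(KHC8H4O4) in each aliquot = 2.074 × 10^-3 mol (1:1 ratio)
n(KHC8H4O4) in the whole flask = 2.074 × 10^-3 × 200.0/50.00 = 8.298 × 10^-3 mol
mass of KHC8H4O4 = 8.298 × 10^-3 × 204.22 = 1.695 g
% KHC8H4O4 = 1.695 / 2.004 × 100 = 84.56 %

84.56 %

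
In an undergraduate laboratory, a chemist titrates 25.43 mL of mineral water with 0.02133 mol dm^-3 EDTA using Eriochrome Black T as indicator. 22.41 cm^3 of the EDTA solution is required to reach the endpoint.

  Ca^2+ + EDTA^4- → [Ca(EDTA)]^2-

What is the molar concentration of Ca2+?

0.01880 mol/L

n(EDTA) = 0.02241 L × 0.02133 mol/L = 4.780 × 10^-4 mol
n(Ca2+) = 4.780 × 10^-4 mol (1:1 mole ratio)
[Ca2+] = 4.780 × 10^-4 mol / 0.02543 L = 0.01880 mol/L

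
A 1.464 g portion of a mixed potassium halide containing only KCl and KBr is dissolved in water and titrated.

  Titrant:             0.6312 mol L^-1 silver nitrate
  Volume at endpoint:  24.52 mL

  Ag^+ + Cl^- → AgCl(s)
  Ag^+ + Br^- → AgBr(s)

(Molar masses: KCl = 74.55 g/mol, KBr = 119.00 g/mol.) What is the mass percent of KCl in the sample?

n(AgNO3) = 0.02452 × 0.6312 = 0.01548 mol
Let x = n(KCl), y = n(KBr).
Titrant: 1x + 1y = 0.01548;  mass: 74.55x + 119.00y = 1.464
Solving, x = 8.499 × 10^-3 mol, y = 6.978 × 10^-3 mol
mass of KCl = 8.499 × 10^-3 × 74.55 = 0.6336 g
% KCl = 0.6336 / 1.464 × 100 = 43.28 %

43.28 %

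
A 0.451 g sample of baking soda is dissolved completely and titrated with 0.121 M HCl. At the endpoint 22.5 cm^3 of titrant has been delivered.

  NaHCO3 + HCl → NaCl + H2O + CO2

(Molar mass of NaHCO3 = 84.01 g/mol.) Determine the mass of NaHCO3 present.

n(HCl) = 0.0225 L × 0.121 mol/L = 2.72 × 10^-3 mol
n(NaHCO3) = 2.72 × 10^-3 mol (1:1 ratio)
mass of NaHCO3 = 2.72 × 10^-3 × 84.01 g/mol = 0.229 g

0.229 g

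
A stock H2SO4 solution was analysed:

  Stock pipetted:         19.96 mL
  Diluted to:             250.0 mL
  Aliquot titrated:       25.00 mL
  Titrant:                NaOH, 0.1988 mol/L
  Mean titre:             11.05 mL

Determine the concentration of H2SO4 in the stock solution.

H2SO4 + 2 NaOH → Na2SO4 + 2 H2O
n(NaOH) = 0.01105 × 0.1988 = 2.197 × 10^-3 mol
From the 1:2 ratio, n(H2SO4) in the aliquot = 1/2 × 2.197 × 10^-3 = 1.098 × 10^-3 mol
[H2SO4]_dilute = 1.098 × 10^-3 / 0.02500 = 0.04393 mol/L
Dilution factor = 250.0 / 19.96 = 12.53
[H2SO4]_stock = 0.04393 × 12.53 = 0.5503 mol/L

0.5503 mol/L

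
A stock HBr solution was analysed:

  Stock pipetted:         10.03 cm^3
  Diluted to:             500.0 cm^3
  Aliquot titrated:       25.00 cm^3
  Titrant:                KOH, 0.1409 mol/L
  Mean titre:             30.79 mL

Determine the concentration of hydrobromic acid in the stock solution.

8.651 mol/L

HBr + KOH → KBr + H2O
n(KOH) = 0.03079 × 0.1409 = 4.338 × 10^-3 mol
n(HBr) in the aliquot = 4.338 × 10^-3 mol (1:1 ratio)
[HBr]_dilute = 4.338 × 10^-3 / 0.02500 = 0.1735 mol/L
Dilution factor = 500.0 / 10.03 = 49.85
[HBr]_stock = 0.1735 × 49.85 = 8.651 mol/L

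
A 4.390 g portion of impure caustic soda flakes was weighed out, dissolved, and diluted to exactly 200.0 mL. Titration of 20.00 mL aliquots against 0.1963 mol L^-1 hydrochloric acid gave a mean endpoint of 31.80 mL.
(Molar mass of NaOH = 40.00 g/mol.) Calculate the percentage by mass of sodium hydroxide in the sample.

56.88 %

NaOH + HCl → NaCl + H2O
n(HCl) per titration = 0.03180 × 0.1963 = 6.242 × 10^-3 mol
n(NaOH) in each aliquot = 6.242 × 10^-3 mol (1:1 ratio)
n(NaOH) in the whole flask = 6.242 × 10^-3 × 200.0/20.00 = 0.06242 mol
mass of NaOH = 0.06242 × 40.00 = 2.497 g
% NaOH = 2.497 / 4.390 × 100 = 56.88 %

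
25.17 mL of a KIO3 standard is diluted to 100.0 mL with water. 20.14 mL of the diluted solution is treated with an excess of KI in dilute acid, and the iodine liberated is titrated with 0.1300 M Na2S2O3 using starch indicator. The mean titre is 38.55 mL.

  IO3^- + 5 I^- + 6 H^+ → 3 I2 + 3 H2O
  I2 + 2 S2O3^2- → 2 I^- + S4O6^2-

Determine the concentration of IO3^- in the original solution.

0.1648 M

n(S2O3^2-) = 0.03855 × 0.1300 = 5.011 × 10^-3 mol
n(I2) = n(S2O3^2-)/2 = 2.506 × 10^-3 mol
From the 1:3 ratio, n(IO3^-) in the aliquot = 1/3 × 2.506 × 10^-3 = 8.352 × 10^-4 mol
[IO3^-]_dilute = 8.352 × 10^-4 / 0.02014 = 0.04147 mol/L
[IO3^-]_original = 0.04147 × 100.0/25.17 = 0.1648 mol/L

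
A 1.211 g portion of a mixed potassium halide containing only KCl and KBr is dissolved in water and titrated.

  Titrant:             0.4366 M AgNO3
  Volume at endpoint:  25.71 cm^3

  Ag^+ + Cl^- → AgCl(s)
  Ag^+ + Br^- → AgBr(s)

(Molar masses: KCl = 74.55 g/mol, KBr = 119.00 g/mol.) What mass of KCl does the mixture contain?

0.2093 g

n(AgNO3) = 0.02571 × 0.4366 = 0.01122 mol
Let x = n(KCl), y = n(KBr).
Titrant: 1x + 1y = 0.01122;  mass: 74.55x + 119.00y = 1.211
Solving, x = 2.807 × 10^-3 mol, y = 8.418 × 10^-3 mol
mass of KCl = 2.807 × 10^-3 × 74.55 = 0.2093 g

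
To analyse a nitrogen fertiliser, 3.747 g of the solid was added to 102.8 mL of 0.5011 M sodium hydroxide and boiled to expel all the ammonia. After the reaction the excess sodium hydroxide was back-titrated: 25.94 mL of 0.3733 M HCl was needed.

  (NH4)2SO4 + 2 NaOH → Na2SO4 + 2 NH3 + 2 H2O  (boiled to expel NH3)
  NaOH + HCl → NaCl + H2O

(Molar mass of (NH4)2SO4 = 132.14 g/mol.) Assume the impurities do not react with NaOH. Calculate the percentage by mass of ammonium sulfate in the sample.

n(NaOH) added = 0.1028 × 0.5011 = 0.05151 mol
n(HCl) used in back-titration = 0.02594 × 0.3733 = 9.683 × 10^-3 mol
n(NaOH) left over = 9.683 × 10^-3 mol (1:1 ratio)
n(NaOH) consumed by analyte = 0.05151 − 9.683 × 10^-3 = 0.04183 mol
From the 1:2 ratio, n((NH4)2SO4) = 1/2 × 0.04183 = 0.02091 mol
mass of (NH4)2SO4 = 0.02091 × 132.14 = 2.764 g
% (NH4)2SO4 = 2.764 / 3.747 × 100 = 73.76 %

73.76 %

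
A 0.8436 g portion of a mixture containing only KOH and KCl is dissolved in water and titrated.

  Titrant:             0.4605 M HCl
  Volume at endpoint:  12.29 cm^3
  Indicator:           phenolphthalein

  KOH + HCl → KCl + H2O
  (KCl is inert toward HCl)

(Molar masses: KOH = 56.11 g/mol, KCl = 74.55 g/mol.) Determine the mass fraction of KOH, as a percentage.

37.64 %

n(HCl) = 0.01229 × 0.4605 = 5.660 × 10^-3 mol
Let x = n(KOH), y = n(KCl).
Titrant: 1x = 5.660 × 10^-3;  mass: 56.11x + 74.55y = 0.8436
Solving, x = 5.660 × 10^-3 mol, y = 7.056 × 10^-3 mol
mass of KOH = 5.660 × 10^-3 × 56.11 = 0.3176 g
% KOH = 0.3176 / 0.8436 × 100 = 37.64 %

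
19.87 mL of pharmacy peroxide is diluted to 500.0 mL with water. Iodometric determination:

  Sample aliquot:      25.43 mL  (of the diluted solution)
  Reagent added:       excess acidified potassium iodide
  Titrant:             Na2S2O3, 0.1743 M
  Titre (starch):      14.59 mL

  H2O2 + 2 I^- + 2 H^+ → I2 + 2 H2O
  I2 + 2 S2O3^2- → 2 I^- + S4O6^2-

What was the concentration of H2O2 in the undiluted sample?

1.258 M

n(S2O3^2-) = 0.01459 × 0.1743 = 2.543 × 10^-3 mol
n(I2) = n(S2O3^2-)/2 = 1.272 × 10^-3 mol
n(H2O2) in the aliquot = 1.272 × 10^-3 mol (1:1 ratio)
[H2O2]_dilute = 1.272 × 10^-3 / 0.02543 = 0.05000 mol/L
[H2O2]_original = 0.05000 × 500.0/19.87 = 1.258 mol/L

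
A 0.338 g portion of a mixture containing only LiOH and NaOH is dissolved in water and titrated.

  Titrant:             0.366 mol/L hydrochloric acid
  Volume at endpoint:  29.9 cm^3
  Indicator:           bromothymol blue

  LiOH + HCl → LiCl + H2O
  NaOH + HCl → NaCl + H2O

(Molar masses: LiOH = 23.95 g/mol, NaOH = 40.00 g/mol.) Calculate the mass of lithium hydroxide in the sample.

n(HCl) = 0.0299 × 0.366 = 0.0109 mol
Let x = n(LiOH), y = n(NaOH).
Titrant: 1x + 1y = 0.0109;  mass: 23.95x + 40.00y = 0.338
Solving, x = 6.21 × 10^-3 mol, y = 4.73 × 10^-3 mol
mass of LiOH = 6.21 × 10^-3 × 23.95 = 0.149 g

0.149 g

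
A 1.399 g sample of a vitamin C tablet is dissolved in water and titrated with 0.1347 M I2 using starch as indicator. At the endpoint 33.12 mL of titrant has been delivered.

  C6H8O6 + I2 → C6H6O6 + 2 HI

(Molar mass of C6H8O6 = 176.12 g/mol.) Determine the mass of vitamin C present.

n(I2) = 0.03312 L × 0.1347 mol/L = 4.461 × 10^-3 mol
n(C6H8O6) = 4.461 × 10^-3 mol (1:1 ratio)
mass of C6H8O6 = 4.461 × 10^-3 × 176.12 g/mol = 0.7857 g

0.7857 g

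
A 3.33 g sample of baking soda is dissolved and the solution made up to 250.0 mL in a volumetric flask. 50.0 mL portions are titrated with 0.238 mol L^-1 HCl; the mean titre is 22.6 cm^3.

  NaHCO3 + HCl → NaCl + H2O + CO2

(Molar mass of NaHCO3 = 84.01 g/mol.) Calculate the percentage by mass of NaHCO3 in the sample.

n(HCl) per titration = 0.0226 × 0.238 = 5.38 × 10^-3 mol
n(NaHCO3) in each aliquot = 5.38 × 10^-3 mol (1:1 ratio)
n(NaHCO3) in the whole flask = 5.38 × 10^-3 × 250.0/50.0 = 0.0269 mol
mass of NaHCO3 = 0.0269 × 84.01 = 2.26 g
% NaHCO3 = 2.26 / 3.33 × 100 = 67.8 %

67.8 %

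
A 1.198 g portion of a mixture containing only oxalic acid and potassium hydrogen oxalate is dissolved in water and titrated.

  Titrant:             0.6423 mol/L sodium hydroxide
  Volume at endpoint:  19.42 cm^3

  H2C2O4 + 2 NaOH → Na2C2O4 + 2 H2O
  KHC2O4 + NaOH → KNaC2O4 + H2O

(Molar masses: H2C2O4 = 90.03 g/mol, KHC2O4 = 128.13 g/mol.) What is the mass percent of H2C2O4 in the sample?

n(NaOH) = 0.01942 × 0.6423 = 0.01247 mol
Let x = n(H2C2O4), y = n(KHC2O4).
Titrant: 2x + 1y = 0.01247;  mass: 90.03x + 128.13y = 1.198
Solving, x = 2.408 × 10^-3 mol, y = 7.658 × 10^-3 mol
mass of H2C2O4 = 2.408 × 10^-3 × 90.03 = 0.2168 g
% H2C2O4 = 0.2168 / 1.198 × 100 = 18.09 %

18.09 %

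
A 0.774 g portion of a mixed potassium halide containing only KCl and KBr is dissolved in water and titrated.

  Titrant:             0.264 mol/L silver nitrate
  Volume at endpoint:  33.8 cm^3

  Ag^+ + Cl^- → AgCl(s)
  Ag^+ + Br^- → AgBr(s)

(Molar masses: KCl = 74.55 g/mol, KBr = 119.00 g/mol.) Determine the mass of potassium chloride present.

n(AgNO3) = 0.0338 × 0.264 = 8.92 × 10^-3 mol
Let x = n(KCl), y = n(KBr).
Titrant: 1x + 1y = 8.92 × 10^-3;  mass: 74.55x + 119.00y = 0.774
Solving, x = 6.48 × 10^-3 mol, y = 2.45 × 10^-3 mol
mass of KCl = 6.48 × 10^-3 × 74.55 = 0.483 g

0.483 g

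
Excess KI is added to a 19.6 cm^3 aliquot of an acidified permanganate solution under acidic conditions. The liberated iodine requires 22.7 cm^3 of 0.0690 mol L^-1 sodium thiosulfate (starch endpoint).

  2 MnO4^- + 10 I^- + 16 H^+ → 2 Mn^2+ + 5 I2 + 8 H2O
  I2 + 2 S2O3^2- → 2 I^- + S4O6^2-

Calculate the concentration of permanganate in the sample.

n(S2O3^2-) = 0.0227 × 0.0690 = 1.57 × 10^-3 mol
n(I2) = n(S2O3^2-)/2 = 7.83 × 10^-4 mol
From the 2:5 ratio, n(MnO4^-) in the aliquot = 2/5 × 7.83 × 10^-4 = 3.13 × 10^-4 mol
[MnO4^-] = 3.13 × 10^-4 / 0.0196 = 0.0160 mol/L

0.0160 mol/L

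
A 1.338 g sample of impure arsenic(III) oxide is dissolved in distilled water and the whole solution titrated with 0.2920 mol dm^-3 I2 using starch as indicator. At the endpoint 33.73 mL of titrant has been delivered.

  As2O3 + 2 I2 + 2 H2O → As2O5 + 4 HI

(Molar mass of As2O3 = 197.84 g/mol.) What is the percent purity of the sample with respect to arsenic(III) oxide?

n(I2) = 0.03373 L × 0.2920 mol/L = 9.849 × 10^-3 mol
From the 1:2 ratio, n(As2O3) = 1/2 × 9.849 × 10^-3 = 4.925 × 10^-3 mol
mass of As2O3 = 4.925 × 10^-3 × 197.84 g/mol = 0.9743 g
% As2O3 = 0.9743 / 1.338 × 100 = 72.82 %

72.82 %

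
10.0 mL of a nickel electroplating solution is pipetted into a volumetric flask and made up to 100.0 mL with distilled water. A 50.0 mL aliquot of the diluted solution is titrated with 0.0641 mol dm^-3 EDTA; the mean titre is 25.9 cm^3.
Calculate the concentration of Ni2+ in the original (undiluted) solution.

Ni^2+ + EDTA^4- → [Ni(EDTA)]^2-
n(EDTA) = 0.0259 × 0.0641 = 1.66 × 10^-3 mol
n(Ni2+) in the aliquot = 1.66 × 10^-3 mol (1:1 ratio)
[Ni2+]_dilute = 1.66 × 10^-3 / 0.0500 = 0.0332 mol/L
Dilution factor = 100.0 / 10.0 = 10.00
[Ni2+]_stock = 0.0332 × 10.00 = 0.332 mol/L

0.332 mol/L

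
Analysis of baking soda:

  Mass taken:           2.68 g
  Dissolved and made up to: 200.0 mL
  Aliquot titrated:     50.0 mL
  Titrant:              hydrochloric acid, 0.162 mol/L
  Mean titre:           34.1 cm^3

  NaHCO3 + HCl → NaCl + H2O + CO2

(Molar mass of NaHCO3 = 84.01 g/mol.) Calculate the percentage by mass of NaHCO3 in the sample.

n(HCl) per titration = 0.0341 × 0.162 = 5.52 × 10^-3 mol
n(NaHCO3) in each aliquot = 5.52 × 10^-3 mol (1:1 ratio)
n(NaHCO3) in the whole flask = 5.52 × 10^-3 × 200.0/50.0 = 0.0221 mol
mass of NaHCO3 = 0.0221 × 84.01 = 1.86 g
% NaHCO3 = 1.86 / 2.68 × 100 = 69.3 %

69.3 %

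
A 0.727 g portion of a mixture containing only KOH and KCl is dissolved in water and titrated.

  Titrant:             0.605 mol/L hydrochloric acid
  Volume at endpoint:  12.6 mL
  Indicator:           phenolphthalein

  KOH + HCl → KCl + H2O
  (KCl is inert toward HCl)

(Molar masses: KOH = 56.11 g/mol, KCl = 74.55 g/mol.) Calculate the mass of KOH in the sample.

n(HCl) = 0.0126 × 0.605 = 7.62 × 10^-3 mol
Let x = n(KOH), y = n(KCl).
Titrant: 1x = 7.62 × 10^-3;  mass: 56.11x + 74.55y = 0.727
Solving, x = 7.62 × 10^-3 mol, y = 4.01 × 10^-3 mol
mass of KOH = 7.62 × 10^-3 × 56.11 = 0.428 g

0.428 g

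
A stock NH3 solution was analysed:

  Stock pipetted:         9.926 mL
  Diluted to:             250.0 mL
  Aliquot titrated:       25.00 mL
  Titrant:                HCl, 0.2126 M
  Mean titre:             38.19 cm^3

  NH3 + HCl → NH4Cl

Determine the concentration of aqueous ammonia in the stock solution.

n(HCl) = 0.03819 × 0.2126 = 8.119 × 10^-3 mol
n(NH3) in the aliquot = 8.119 × 10^-3 mol (1:1 ratio)
[NH3]_dilute = 8.119 × 10^-3 / 0.02500 = 0.3248 mol/L
Dilution factor = 250.0 / 9.926 = 25.19
[NH3]_stock = 0.3248 × 25.19 = 8.180 mol/L

8.180 M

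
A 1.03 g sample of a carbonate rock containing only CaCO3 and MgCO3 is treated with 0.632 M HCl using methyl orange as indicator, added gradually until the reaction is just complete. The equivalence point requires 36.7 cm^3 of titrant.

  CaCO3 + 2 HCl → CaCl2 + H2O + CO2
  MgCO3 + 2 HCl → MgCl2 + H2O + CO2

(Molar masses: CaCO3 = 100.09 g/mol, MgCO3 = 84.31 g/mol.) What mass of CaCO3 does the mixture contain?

n(HCl) = 0.0367 × 0.632 = 0.0232 mol
Let x = n(CaCO3), y = n(MgCO3).
Titrant: 2x + 2y = 0.0232;  mass: 100.09x + 84.31y = 1.03
Solving, x = 3.31 × 10^-3 mol, y = 8.29 × 10^-3 mol
mass of CaCO3 = 3.31 × 10^-3 × 100.09 = 0.331 g

0.331 g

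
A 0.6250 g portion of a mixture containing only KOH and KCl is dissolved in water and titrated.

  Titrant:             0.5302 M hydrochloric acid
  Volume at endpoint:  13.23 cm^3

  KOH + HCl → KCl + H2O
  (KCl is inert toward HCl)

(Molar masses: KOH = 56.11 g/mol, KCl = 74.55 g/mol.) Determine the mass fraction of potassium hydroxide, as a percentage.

62.97 %

n(HCl) = 0.01323 × 0.5302 = 7.015 × 10^-3 mol
Let x = n(KOH), y = n(KCl).
Titrant: 1x = 7.015 × 10^-3;  mass: 56.11x + 74.55y = 0.6250
Solving, x = 7.015 × 10^-3 mol, y = 3.104 × 10^-3 mol
mass of KOH = 7.015 × 10^-3 × 56.11 = 0.3936 g
% KOH = 0.3936 / 0.6250 × 100 = 62.97 %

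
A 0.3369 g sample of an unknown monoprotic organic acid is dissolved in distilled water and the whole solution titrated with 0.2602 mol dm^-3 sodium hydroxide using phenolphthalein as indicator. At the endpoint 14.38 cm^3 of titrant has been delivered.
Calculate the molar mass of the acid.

90.04 g/mol

n(NaOH) = 0.01438 L × 0.2602 mol/L = 3.742 × 10^-3 mol
n(HA) = 3.742 × 10^-3 mol (1:1 ratio)
M = m / n = 0.3369 g / 3.742 × 10^-3 mol = 90.04 g/mol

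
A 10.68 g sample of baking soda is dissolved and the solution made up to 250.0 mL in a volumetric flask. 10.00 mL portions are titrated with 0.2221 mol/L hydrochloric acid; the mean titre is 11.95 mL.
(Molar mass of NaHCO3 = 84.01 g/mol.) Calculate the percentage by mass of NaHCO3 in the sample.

52.19 %

NaHCO3 + HCl → NaCl + H2O + CO2
n(HCl) per titration = 0.01195 × 0.2221 = 2.654 × 10^-3 mol
n(NaHCO3) in each aliquot = 2.654 × 10^-3 mol (1:1 ratio)
n(NaHCO3) in the whole flask = 2.654 × 10^-3 × 250.0/10.00 = 0.06635 mol
mass of NaHCO3 = 0.06635 × 84.01 = 5.574 g
% NaHCO3 = 5.574 / 10.68 × 100 = 52.19 %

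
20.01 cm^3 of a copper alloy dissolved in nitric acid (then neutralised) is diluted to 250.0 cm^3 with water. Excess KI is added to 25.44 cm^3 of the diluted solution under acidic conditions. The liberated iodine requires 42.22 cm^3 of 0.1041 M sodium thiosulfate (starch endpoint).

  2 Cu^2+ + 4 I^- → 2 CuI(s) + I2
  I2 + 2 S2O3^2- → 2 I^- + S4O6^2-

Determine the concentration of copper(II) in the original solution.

n(S2O3^2-) = 0.04222 × 0.1041 = 4.395 × 10^-3 mol
n(I2) = n(S2O3^2-)/2 = 2.198 × 10^-3 mol
From the 2:1 ratio, n(Cu2+) in the aliquot = 2/1 × 2.198 × 10^-3 = 4.395 × 10^-3 mol
[Cu2+]_dilute = 4.395 × 10^-3 / 0.02544 = 0.1728 mol/L
[Cu2+]_original = 0.1728 × 250.0/20.01 = 2.158 mol/L

2.158 M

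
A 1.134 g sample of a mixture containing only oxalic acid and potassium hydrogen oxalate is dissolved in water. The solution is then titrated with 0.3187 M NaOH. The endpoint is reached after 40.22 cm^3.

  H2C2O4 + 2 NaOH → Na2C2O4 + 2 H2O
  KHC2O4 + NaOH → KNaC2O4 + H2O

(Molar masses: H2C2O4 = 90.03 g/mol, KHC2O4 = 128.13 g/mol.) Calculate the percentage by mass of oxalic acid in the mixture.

n(NaOH) = 0.04022 × 0.3187 = 0.01282 mol
Let x = n(H2C2O4), y = n(KHC2O4).
Titrant: 2x + 1y = 0.01282;  mass: 90.03x + 128.13y = 1.134
Solving, x = 3.058 × 10^-3 mol, y = 6.701 × 10^-3 mol
mass of H2C2O4 = 3.058 × 10^-3 × 90.03 = 0.2753 g
% H2C2O4 = 0.2753 / 1.134 × 100 = 24.28 %

24.28 %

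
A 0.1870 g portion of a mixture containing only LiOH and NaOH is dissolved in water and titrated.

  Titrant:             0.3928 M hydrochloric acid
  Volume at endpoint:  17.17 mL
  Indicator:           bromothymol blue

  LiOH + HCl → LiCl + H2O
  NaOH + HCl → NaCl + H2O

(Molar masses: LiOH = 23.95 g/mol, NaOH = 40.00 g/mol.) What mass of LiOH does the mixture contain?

n(HCl) = 0.01717 × 0.3928 = 6.744 × 10^-3 mol
Let x = n(LiOH), y = n(NaOH).
Titrant: 1x + 1y = 6.744 × 10^-3;  mass: 23.95x + 40.00y = 0.1870
Solving, x = 5.157 × 10^-3 mol, y = 1.587 × 10^-3 mol
mass of LiOH = 5.157 × 10^-3 × 23.95 = 0.1235 g

0.1235 g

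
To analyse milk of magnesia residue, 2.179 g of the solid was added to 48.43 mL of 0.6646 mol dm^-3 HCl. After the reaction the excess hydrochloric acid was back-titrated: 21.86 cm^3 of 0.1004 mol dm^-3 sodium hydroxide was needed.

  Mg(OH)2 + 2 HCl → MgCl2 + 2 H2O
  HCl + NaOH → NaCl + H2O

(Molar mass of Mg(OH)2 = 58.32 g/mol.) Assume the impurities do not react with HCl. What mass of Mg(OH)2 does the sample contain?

0.8746 g

n(HCl) added = 0.04843 × 0.6646 = 0.03219 mol
n(NaOH) used in back-titration = 0.02186 × 0.1004 = 2.195 × 10^-3 mol
n(HCl) left over = 2.195 × 10^-3 mol (1:1 ratio)
n(HCl) consumed by analyte = 0.03219 − 2.195 × 10^-3 = 0.02999 mol
From the 1:2 ratio, n(Mg(OH)2) = 1/2 × 0.02999 = 0.01500 mol
mass of Mg(OH)2 = 0.01500 × 58.32 = 0.8746 g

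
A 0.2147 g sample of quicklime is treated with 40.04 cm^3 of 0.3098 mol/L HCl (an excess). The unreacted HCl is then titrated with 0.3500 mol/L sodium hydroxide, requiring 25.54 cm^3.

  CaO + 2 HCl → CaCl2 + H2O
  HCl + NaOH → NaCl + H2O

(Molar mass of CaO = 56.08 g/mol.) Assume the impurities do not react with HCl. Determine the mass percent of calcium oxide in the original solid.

n(HCl) added = 0.04004 × 0.3098 = 0.01240 mol
n(NaOH) used in back-titration = 0.02554 × 0.3500 = 8.939 × 10^-3 mol
n(HCl) left over = 8.939 × 10^-3 mol (1:1 ratio)
n(HCl) consumed by analyte = 0.01240 − 8.939 × 10^-3 = 3.465 × 10^-3 mol
From the 1:2 ratio, n(CaO) = 1/2 × 3.465 × 10^-3 = 1.733 × 10^-3 mol
mass of CaO = 1.733 × 10^-3 × 56.08 = 0.09717 g
% CaO = 0.09717 / 0.2147 × 100 = 45.26 %

45.26 %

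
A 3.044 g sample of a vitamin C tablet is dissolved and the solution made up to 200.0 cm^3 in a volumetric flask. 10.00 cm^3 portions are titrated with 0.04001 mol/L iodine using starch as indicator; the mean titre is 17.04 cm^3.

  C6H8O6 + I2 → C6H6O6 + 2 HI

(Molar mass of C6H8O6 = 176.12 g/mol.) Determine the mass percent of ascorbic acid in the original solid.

n(I2) per titration = 0.01704 × 0.04001 = 6.818 × 10^-4 mol
n(C6H8O6) in each aliquot = 6.818 × 10^-4 mol (1:1 ratio)
n(C6H8O6) in the whole flask = 6.818 × 10^-4 × 200.0/10.00 = 0.01364 mol
mass of C6H8O6 = 0.01364 × 176.12 = 2.401 g
% C6H8O6 = 2.401 / 3.044 × 100 = 78.89 %

78.89 %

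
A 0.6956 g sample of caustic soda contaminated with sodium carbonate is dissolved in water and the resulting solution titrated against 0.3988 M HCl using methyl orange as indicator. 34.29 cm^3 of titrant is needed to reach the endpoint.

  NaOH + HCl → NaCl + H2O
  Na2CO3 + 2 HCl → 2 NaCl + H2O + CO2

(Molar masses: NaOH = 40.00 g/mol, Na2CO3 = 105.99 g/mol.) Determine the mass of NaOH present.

0.08957 g

n(HCl) = 0.03429 × 0.3988 = 0.01367 mol
Let x = n(NaOH), y = n(Na2CO3).
Titrant: 1x + 2y = 0.01367;  mass: 40.00x + 105.99y = 0.6956
Solving, x = 2.239 × 10^-3 mol, y = 5.718 × 10^-3 mol
mass of NaOH = 2.239 × 10^-3 × 40.00 = 0.08957 g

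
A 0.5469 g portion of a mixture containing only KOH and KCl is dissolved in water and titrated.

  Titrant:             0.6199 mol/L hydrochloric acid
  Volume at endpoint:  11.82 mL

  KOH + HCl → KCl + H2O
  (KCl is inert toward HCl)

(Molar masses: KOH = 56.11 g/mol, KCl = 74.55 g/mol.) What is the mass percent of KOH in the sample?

75.17 %

n(HCl) = 0.01182 × 0.6199 = 7.327 × 10^-3 mol
Let x = n(KOH), y = n(KCl).
Titrant: 1x = 7.327 × 10^-3;  mass: 56.11x + 74.55y = 0.5469
Solving, x = 7.327 × 10^-3 mol, y = 1.821 × 10^-3 mol
mass of KOH = 7.327 × 10^-3 × 56.11 = 0.4111 g
% KOH = 0.4111 / 0.5469 × 100 = 75.17 %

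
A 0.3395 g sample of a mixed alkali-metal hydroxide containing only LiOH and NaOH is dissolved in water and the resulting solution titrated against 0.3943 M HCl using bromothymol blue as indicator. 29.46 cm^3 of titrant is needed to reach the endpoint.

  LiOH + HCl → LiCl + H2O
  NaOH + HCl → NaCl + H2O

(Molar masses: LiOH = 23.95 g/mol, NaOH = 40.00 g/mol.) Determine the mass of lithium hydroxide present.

n(HCl) = 0.02946 × 0.3943 = 0.01162 mol
Let x = n(LiOH), y = n(NaOH).
Titrant: 1x + 1y = 0.01162;  mass: 23.95x + 40.00y = 0.3395
Solving, x = 7.797 × 10^-3 mol, y = 3.819 × 10^-3 mol
mass of LiOH = 7.797 × 10^-3 × 23.95 = 0.1867 g

0.1867 g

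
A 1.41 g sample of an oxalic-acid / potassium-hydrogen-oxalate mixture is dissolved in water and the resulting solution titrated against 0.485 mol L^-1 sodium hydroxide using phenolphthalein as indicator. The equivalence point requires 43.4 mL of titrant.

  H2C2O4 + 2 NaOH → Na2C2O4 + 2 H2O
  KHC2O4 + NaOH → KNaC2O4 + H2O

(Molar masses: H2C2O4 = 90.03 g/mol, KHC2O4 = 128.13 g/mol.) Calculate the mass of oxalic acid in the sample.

n(NaOH) = 0.0434 × 0.485 = 0.0210 mol
Let x = n(H2C2O4), y = n(KHC2O4).
Titrant: 2x + 1y = 0.0210;  mass: 90.03x + 128.13y = 1.41
Solving, x = 7.74 × 10^-3 mol, y = 5.56 × 10^-3 mol
mass of H2C2O4 = 7.74 × 10^-3 × 90.03 = 0.697 g

0.697 g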